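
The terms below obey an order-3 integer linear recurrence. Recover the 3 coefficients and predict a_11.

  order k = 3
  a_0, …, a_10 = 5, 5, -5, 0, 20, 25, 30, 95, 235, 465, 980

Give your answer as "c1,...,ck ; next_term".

2,-1,3 ; 2200

  a_3 = 2·-5 + -1·5 + 3·5 = 0
  a_4 = 2·0 + -1·-5 + 3·5 = 20
  a_5 = 2·20 + -1·0 + 3·-5 = 25
  a_6 = 2·25 + -1·20 + 3·0 = 30
  a_7 = 2·30 + -1·25 + 3·20 = 95
  a_8 = 2·95 + -1·30 + 3·25 = 235
  a_9 = 2·235 + -1·95 + 3·30 = 465
  a_10 = 2·465 + -1·235 + 3·95 = 980
  a_11 = 2·980 + -1·465 + 3·235 = 2200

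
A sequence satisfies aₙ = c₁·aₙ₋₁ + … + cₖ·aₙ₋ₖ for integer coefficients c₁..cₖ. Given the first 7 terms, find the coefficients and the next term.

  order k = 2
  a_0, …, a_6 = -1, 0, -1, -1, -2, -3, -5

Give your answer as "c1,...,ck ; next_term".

1,1 ; -8

  a_2 = 1·0 + 1·-1 = -1
  a_3 = 1·-1 + 1·0 = -1
  a_4 = 1·-1 + 1·-1 = -2
  a_5 = 1·-2 + 1·-1 = -3
  a_6 = 1·-3 + 1·-2 = -5
  a_7 = 1·-5 + 1·-3 = -8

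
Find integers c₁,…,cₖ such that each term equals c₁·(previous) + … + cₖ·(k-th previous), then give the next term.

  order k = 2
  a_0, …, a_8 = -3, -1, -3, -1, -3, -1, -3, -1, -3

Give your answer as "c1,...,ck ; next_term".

  a_2 = 0·-1 + 1·-3 = -3
  a_3 = 0·-3 + 1·-1 = -1
  a_4 = 0·-1 + 1·-3 = -3
  a_5 = 0·-3 + 1·-1 = -1
  a_6 = 0·-1 + 1·-3 = -3
  a_7 = 0·-3 + 1·-1 = -1
  a_8 = 0·-1 + 1·-3 = -3
  a_9 = 0·-3 + 1·-1 = -1

0,1 ; -1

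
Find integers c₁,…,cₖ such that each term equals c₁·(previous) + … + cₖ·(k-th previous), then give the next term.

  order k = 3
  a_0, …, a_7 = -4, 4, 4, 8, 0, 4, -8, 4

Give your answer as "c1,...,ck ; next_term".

  a_3 = 0·4 + 1·4 + -1·-4 = 8
  a_4 = 0·8 + 1·4 + -1·4 = 0
  a_5 = 0·0 + 1·8 + -1·4 = 4
  a_6 = 0·4 + 1·0 + -1·8 = -8
  a_7 = 0·-8 + 1·4 + -1·0 = 4
  a_8 = 0·4 + 1·-8 + -1·4 = -12

0,1,-1 ; -12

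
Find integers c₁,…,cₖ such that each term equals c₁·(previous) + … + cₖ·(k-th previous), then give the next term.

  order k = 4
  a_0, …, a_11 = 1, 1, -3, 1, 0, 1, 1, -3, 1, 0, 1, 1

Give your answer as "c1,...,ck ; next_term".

  a_4 = -1·1 + -1·-3 + -1·1 + -1·1 = 0
  a_5 = -1·0 + -1·1 + -1·-3 + -1·1 = 1
  a_6 = -1·1 + -1·0 + -1·1 + -1·-3 = 1
  a_7 = -1·1 + -1·1 + -1·0 + -1·1 = -3
  a_8 = -1·-3 + -1·1 + -1·1 + -1·0 = 1
  a_9 = -1·1 + -1·-3 + -1·1 + -1·1 = 0
  a_10 = -1·0 + -1·1 + -1·-3 + -1·1 = 1
  a_11 = -1·1 + -1·0 + -1·1 + -1·-3 = 1
  a_12 = -1·1 + -1·1 + -1·0 + -1·1 = -3

-1,-1,-1,-1 ; -3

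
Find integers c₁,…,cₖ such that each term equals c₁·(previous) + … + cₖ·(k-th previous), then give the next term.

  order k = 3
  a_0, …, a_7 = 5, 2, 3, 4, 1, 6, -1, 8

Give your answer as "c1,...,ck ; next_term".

-1,1,1 ; -3

  a_3 = -1·3 + 1·2 + 1·5 = 4
  a_4 = -1·4 + 1·3 + 1·2 = 1
  a_5 = -1·1 + 1·4 + 1·3 = 6
  a_6 = -1·6 + 1·1 + 1·4 = -1
  a_7 = -1·-1 + 1·6 + 1·1 = 8
  a_8 = -1·8 + 1·-1 + 1·6 = -3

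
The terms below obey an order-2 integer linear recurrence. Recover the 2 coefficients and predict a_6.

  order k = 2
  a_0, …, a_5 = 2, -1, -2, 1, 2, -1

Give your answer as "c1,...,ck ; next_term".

  a_2 = 0·-1 + -1·2 = -2
  a_3 = 0·-2 + -1·-1 = 1
  a_4 = 0·1 + -1·-2 = 2
  a_5 = 0·2 + -1·1 = -1
  a_6 = 0·-1 + -1·2 = -2

0,-1 ; -2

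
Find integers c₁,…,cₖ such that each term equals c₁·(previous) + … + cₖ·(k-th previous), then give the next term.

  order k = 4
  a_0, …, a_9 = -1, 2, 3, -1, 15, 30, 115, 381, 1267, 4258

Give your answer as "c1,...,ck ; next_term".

  a_4 = 2·-1 + 4·3 + 2·2 + -1·-1 = 15
  a_5 = 2·15 + 4·-1 + 2·3 + -1·2 = 30
  a_6 = 2·30 + 4·15 + 2·-1 + -1·3 = 115
  a_7 = 2·115 + 4·30 + 2·15 + -1·-1 = 381
  a_8 = 2·381 + 4·115 + 2·30 + -1·15 = 1267
  a_9 = 2·1267 + 4·381 + 2·115 + -1·30 = 4258
  a_10 = 2·4258 + 4·1267 + 2·381 + -1·115 = 14231

2,4,2,-1 ; 14231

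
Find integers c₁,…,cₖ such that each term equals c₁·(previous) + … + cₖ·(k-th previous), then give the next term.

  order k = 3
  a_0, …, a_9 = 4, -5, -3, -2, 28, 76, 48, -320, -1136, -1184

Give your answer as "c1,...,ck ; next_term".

2,-4,-4 ; 3456

  a_3 = 2·-3 + -4·-5 + -4·4 = -2
  a_4 = 2·-2 + -4·-3 + -4·-5 = 28
  a_5 = 2·28 + -4·-2 + -4·-3 = 76
  a_6 = 2·76 + -4·28 + -4·-2 = 48
  a_7 = 2·48 + -4·76 + -4·28 = -320
  a_8 = 2·-320 + -4·48 + -4·76 = -1136
  a_9 = 2·-1136 + -4·-320 + -4·48 = -1184
  a_10 = 2·-1184 + -4·-1136 + -4·-320 = 3456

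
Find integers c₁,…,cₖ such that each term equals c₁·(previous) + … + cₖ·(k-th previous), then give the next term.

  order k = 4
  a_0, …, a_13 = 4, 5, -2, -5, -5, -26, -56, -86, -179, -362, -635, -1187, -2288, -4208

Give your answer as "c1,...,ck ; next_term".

2,-1,3,-3 ; -7784

  a_4 = 2·-5 + -1·-2 + 3·5 + -3·4 = -5
  a_5 = 2·-5 + -1·-5 + 3·-2 + -3·5 = -26
  a_6 = 2·-26 + -1·-5 + 3·-5 + -3·-2 = -56
  a_7 = 2·-56 + -1·-26 + 3·-5 + -3·-5 = -86
  a_8 = 2·-86 + -1·-56 + 3·-26 + -3·-5 = -179
  a_9 = 2·-179 + -1·-86 + 3·-56 + -3·-26 = -362
  a_10 = 2·-362 + -1·-179 + 3·-86 + -3·-56 = -635
  a_11 = 2·-635 + -1·-362 + 3·-179 + -3·-86 = -1187
  a_12 = 2·-1187 + -1·-635 + 3·-362 + -3·-179 = -2288
  a_13 = 2·-2288 + -1·-1187 + 3·-635 + -3·-362 = -4208
  a_14 = 2·-4208 + -1·-2288 + 3·-1187 + -3·-635 = -7784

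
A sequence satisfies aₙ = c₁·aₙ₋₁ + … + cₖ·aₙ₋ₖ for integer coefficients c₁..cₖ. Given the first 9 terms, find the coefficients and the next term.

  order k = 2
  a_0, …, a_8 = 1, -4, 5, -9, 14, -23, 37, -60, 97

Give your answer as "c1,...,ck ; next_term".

-1,1 ; -157

  a_2 = -1·-4 + 1·1 = 5
  a_3 = -1·5 + 1·-4 = -9
  a_4 = -1·-9 + 1·5 = 14
  a_5 = -1·14 + 1·-9 = -23
  a_6 = -1·-23 + 1·14 = 37
  a_7 = -1·37 + 1·-23 = -60
  a_8 = -1·-60 + 1·37 = 97
  a_9 = -1·97 + 1·-60 = -157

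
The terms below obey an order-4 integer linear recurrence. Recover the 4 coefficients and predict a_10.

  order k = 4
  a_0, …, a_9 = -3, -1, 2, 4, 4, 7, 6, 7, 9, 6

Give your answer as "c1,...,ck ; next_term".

  a_4 = 0·4 + 1·2 + 1·-1 + -1·-3 = 4
  a_5 = 0·4 + 1·4 + 1·2 + -1·-1 = 7
  a_6 = 0·7 + 1·4 + 1·4 + -1·2 = 6
  a_7 = 0·6 + 1·7 + 1·4 + -1·4 = 7
  a_8 = 0·7 + 1·6 + 1·7 + -1·4 = 9
  a_9 = 0·9 + 1·7 + 1·6 + -1·7 = 6
  a_10 = 0·6 + 1·9 + 1·7 + -1·6 = 10

0,1,1,-1 ; 10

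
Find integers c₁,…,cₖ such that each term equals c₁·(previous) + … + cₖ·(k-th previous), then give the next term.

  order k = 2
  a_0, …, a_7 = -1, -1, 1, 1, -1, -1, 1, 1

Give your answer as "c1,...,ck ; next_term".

0,-1 ; -1

  a_2 = 0·-1 + -1·-1 = 1
  a_3 = 0·1 + -1·-1 = 1
  a_4 = 0·1 + -1·1 = -1
  a_5 = 0·-1 + -1·1 = -1
  a_6 = 0·-1 + -1·-1 = 1
  a_7 = 0·1 + -1·-1 = 1
  a_8 = 0·1 + -1·1 = -1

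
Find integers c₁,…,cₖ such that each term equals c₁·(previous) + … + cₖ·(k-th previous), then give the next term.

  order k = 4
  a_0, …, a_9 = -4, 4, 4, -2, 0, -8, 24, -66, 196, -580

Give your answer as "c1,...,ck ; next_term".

  a_4 = -2·-2 + 2·4 + -2·4 + 1·-4 = 0
  a_5 = -2·0 + 2·-2 + -2·4 + 1·4 = -8
  a_6 = -2·-8 + 2·0 + -2·-2 + 1·4 = 24
  a_7 = -2·24 + 2·-8 + -2·0 + 1·-2 = -66
  a_8 = -2·-66 + 2·24 + -2·-8 + 1·0 = 196
  a_9 = -2·196 + 2·-66 + -2·24 + 1·-8 = -580
  a_10 = -2·-580 + 2·196 + -2·-66 + 1·24 = 1708

-2,2,-2,1 ; 1708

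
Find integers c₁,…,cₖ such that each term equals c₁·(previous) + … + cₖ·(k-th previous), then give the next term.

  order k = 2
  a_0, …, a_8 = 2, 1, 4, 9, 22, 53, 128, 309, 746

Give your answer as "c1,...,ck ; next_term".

2,1 ; 1801

  a_2 = 2·1 + 1·2 = 4
  a_3 = 2·4 + 1·1 = 9
  a_4 = 2·9 + 1·4 = 22
  a_5 = 2·22 + 1·9 = 53
  a_6 = 2·53 + 1·22 = 128
  a_7 = 2·128 + 1·53 = 309
  a_8 = 2·309 + 1·128 = 746
  a_9 = 2·746 + 1·309 = 1801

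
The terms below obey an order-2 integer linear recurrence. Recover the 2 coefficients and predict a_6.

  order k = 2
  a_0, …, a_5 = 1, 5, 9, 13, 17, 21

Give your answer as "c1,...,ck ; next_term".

  a_2 = 2·5 + -1·1 = 9
  a_3 = 2·9 + -1·5 = 13
  a_4 = 2·13 + -1·9 = 17
  a_5 = 2·17 + -1·13 = 21
  a_6 = 2·21 + -1·17 = 25

2,-1 ; 25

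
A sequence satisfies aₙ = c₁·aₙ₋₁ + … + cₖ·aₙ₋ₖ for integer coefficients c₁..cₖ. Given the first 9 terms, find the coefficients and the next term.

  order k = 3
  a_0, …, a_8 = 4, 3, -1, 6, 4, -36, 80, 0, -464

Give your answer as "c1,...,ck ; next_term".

  a_3 = -2·-1 + -4·3 + 4·4 = 6
  a_4 = -2·6 + -4·-1 + 4·3 = 4
  a_5 = -2·4 + -4·6 + 4·-1 = -36
  a_6 = -2·-36 + -4·4 + 4·6 = 80
  a_7 = -2·80 + -4·-36 + 4·4 = 0
  a_8 = -2·0 + -4·80 + 4·-36 = -464
  a_9 = -2·-464 + -4·0 + 4·80 = 1248

-2,-4,4 ; 1248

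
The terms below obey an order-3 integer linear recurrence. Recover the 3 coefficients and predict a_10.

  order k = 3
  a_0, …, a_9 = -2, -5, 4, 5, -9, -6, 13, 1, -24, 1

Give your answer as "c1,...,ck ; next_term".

  a_3 = 1·4 + -1·-5 + 2·-2 = 5
  a_4 = 1·5 + -1·4 + 2·-5 = -9
  a_5 = 1·-9 + -1·5 + 2·4 = -6
  a_6 = 1·-6 + -1·-9 + 2·5 = 13
  a_7 = 1·13 + -1·-6 + 2·-9 = 1
  a_8 = 1·1 + -1·13 + 2·-6 = -24
  a_9 = 1·-24 + -1·1 + 2·13 = 1
  a_10 = 1·1 + -1·-24 + 2·1 = 27

1,-1,2 ; 27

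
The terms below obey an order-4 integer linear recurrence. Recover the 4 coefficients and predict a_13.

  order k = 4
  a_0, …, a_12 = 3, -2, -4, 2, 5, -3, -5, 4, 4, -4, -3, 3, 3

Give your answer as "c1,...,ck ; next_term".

  a_4 = -1·2 + -2·-4 + -1·-2 + -1·3 = 5
  a_5 = -1·5 + -2·2 + -1·-4 + -1·-2 = -3
  a_6 = -1·-3 + -2·5 + -1·2 + -1·-4 = -5
  a_7 = -1·-5 + -2·-3 + -1·5 + -1·2 = 4
  a_8 = -1·4 + -2·-5 + -1·-3 + -1·5 = 4
  a_9 = -1·4 + -2·4 + -1·-5 + -1·-3 = -4
  a_10 = -1·-4 + -2·4 + -1·4 + -1·-5 = -3
  a_11 = -1·-3 + -2·-4 + -1·4 + -1·4 = 3
  a_12 = -1·3 + -2·-3 + -1·-4 + -1·4 = 3
  a_13 = -1·3 + -2·3 + -1·-3 + -1·-4 = -2

-1,-2,-1,-1 ; -2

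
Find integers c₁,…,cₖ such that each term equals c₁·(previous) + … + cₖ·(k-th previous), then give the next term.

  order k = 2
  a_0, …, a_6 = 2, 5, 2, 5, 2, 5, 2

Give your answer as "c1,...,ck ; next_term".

  a_2 = 0·5 + 1·2 = 2
  a_3 = 0·2 + 1·5 = 5
  a_4 = 0·5 + 1·2 = 2
  a_5 = 0·2 + 1·5 = 5
  a_6 = 0·5 + 1·2 = 2
  a_7 = 0·2 + 1·5 = 5

0,1 ; 5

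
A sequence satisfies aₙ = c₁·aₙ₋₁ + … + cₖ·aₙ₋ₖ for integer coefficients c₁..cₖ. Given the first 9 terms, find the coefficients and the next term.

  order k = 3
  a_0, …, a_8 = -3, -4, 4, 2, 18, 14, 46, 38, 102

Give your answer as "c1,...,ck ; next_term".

  a_3 = 1·4 + 2·-4 + -2·-3 = 2
  a_4 = 1·2 + 2·4 + -2·-4 = 18
  a_5 = 1·18 + 2·2 + -2·4 = 14
  a_6 = 1·14 + 2·18 + -2·2 = 46
  a_7 = 1·46 + 2·14 + -2·18 = 38
  a_8 = 1·38 + 2·46 + -2·14 = 102
  a_9 = 1·102 + 2·38 + -2·46 = 86

1,2,-2 ; 86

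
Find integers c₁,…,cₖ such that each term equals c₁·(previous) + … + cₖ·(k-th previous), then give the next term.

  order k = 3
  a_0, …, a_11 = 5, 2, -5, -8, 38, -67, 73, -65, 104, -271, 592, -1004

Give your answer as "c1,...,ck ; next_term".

-3,-4,-3 ; 1457

  a_3 = -3·-5 + -4·2 + -3·5 = -8
  a_4 = -3·-8 + -4·-5 + -3·2 = 38
  a_5 = -3·38 + -4·-8 + -3·-5 = -67
  a_6 = -3·-67 + -4·38 + -3·-8 = 73
  a_7 = -3·73 + -4·-67 + -3·38 = -65
  a_8 = -3·-65 + -4·73 + -3·-67 = 104
  a_9 = -3·104 + -4·-65 + -3·73 = -271
  a_10 = -3·-271 + -4·104 + -3·-65 = 592
  a_11 = -3·592 + -4·-271 + -3·104 = -1004
  a_12 = -3·-1004 + -4·592 + -3·-271 = 1457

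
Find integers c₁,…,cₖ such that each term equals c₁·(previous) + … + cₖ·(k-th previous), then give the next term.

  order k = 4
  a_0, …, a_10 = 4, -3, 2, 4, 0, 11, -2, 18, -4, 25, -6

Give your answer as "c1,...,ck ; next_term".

0,2,0,-1 ; 32

  a_4 = 0·4 + 2·2 + 0·-3 + -1·4 = 0
  a_5 = 0·0 + 2·4 + 0·2 + -1·-3 = 11
  a_6 = 0·11 + 2·0 + 0·4 + -1·2 = -2
  a_7 = 0·-2 + 2·11 + 0·0 + -1·4 = 18
  a_8 = 0·18 + 2·-2 + 0·11 + -1·0 = -4
  a_9 = 0·-4 + 2·18 + 0·-2 + -1·11 = 25
  a_10 = 0·25 + 2·-4 + 0·18 + -1·-2 = -6
  a_11 = 0·-6 + 2·25 + 0·-4 + -1·18 = 32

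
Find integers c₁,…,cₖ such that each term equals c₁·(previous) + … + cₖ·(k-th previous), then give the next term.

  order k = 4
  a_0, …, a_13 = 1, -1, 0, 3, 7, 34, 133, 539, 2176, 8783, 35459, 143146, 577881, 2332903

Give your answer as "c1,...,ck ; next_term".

3,4,1,-1 ; 9417920

  a_4 = 3·3 + 4·0 + 1·-1 + -1·1 = 7
  a_5 = 3·7 + 4·3 + 1·0 + -1·-1 = 34
  a_6 = 3·34 + 4·7 + 1·3 + -1·0 = 133
  a_7 = 3·133 + 4·34 + 1·7 + -1·3 = 539
  a_8 = 3·539 + 4·133 + 1·34 + -1·7 = 2176
  a_9 = 3·2176 + 4·539 + 1·133 + -1·34 = 8783
  a_10 = 3·8783 + 4·2176 + 1·539 + -1·133 = 35459
  a_11 = 3·35459 + 4·8783 + 1·2176 + -1·539 = 143146
  a_12 = 3·143146 + 4·35459 + 1·8783 + -1·2176 = 577881
  a_13 = 3·577881 + 4·143146 + 1·35459 + -1·8783 = 2332903
  a_14 = 3·2332903 + 4·577881 + 1·143146 + -1·35459 = 9417920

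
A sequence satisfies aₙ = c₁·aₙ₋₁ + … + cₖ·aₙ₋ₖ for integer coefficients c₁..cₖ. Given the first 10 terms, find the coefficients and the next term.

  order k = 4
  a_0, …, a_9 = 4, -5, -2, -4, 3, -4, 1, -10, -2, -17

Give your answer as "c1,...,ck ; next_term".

  a_4 = 1·-4 + 1·-2 + -1·-5 + 1·4 = 3
  a_5 = 1·3 + 1·-4 + -1·-2 + 1·-5 = -4
  a_6 = 1·-4 + 1·3 + -1·-4 + 1·-2 = 1
  a_7 = 1·1 + 1·-4 + -1·3 + 1·-4 = -10
  a_8 = 1·-10 + 1·1 + -1·-4 + 1·3 = -2
  a_9 = 1·-2 + 1·-10 + -1·1 + 1·-4 = -17
  a_10 = 1·-17 + 1·-2 + -1·-10 + 1·1 = -8

1,1,-1,1 ; -8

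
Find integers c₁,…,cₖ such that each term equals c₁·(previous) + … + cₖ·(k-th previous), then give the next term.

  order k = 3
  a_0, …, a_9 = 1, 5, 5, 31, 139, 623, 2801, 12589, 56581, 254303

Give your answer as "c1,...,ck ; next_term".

  a_3 = 4·5 + 2·5 + 1·1 = 31
  a_4 = 4·31 + 2·5 + 1·5 = 139
  a_5 = 4·139 + 2·31 + 1·5 = 623
  a_6 = 4·623 + 2·139 + 1·31 = 2801
  a_7 = 4·2801 + 2·623 + 1·139 = 12589
  a_8 = 4·12589 + 2·2801 + 1·623 = 56581
  a_9 = 4·56581 + 2·12589 + 1·2801 = 254303
  a_10 = 4·254303 + 2·56581 + 1·12589 = 1142963

4,2,1 ; 1142963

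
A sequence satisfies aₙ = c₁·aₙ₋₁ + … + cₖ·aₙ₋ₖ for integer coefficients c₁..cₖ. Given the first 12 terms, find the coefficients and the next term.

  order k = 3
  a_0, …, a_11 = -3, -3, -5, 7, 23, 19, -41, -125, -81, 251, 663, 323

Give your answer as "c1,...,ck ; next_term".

1,-2,-2 ; -1505

  a_3 = 1·-5 + -2·-3 + -2·-3 = 7
  a_4 = 1·7 + -2·-5 + -2·-3 = 23
  a_5 = 1·23 + -2·7 + -2·-5 = 19
  a_6 = 1·19 + -2·23 + -2·7 = -41
  a_7 = 1·-41 + -2·19 + -2·23 = -125
  a_8 = 1·-125 + -2·-41 + -2·19 = -81
  a_9 = 1·-81 + -2·-125 + -2·-41 = 251
  a_10 = 1·251 + -2·-81 + -2·-125 = 663
  a_11 = 1·663 + -2·251 + -2·-81 = 323
  a_12 = 1·323 + -2·663 + -2·251 = -1505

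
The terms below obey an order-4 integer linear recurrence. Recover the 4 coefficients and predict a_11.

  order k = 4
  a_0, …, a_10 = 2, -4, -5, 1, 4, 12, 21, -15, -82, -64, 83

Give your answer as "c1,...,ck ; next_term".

  a_4 = 1·1 + -3·-5 + 1·-4 + -4·2 = 4
  a_5 = 1·4 + -3·1 + 1·-5 + -4·-4 = 12
  a_6 = 1·12 + -3·4 + 1·1 + -4·-5 = 21
  a_7 = 1·21 + -3·12 + 1·4 + -4·1 = -15
  a_8 = 1·-15 + -3·21 + 1·12 + -4·4 = -82
  a_9 = 1·-82 + -3·-15 + 1·21 + -4·12 = -64
  a_10 = 1·-64 + -3·-82 + 1·-15 + -4·21 = 83
  a_11 = 1·83 + -3·-64 + 1·-82 + -4·-15 = 253

1,-3,1,-4 ; 253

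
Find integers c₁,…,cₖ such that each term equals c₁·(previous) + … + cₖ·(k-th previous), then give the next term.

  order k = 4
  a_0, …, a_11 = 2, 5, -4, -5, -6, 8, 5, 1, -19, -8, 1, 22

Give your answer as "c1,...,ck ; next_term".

  a_4 = 1·-5 + 0·-4 + -1·5 + 2·2 = -6
  a_5 = 1·-6 + 0·-5 + -1·-4 + 2·5 = 8
  a_6 = 1·8 + 0·-6 + -1·-5 + 2·-4 = 5
  a_7 = 1·5 + 0·8 + -1·-6 + 2·-5 = 1
  a_8 = 1·1 + 0·5 + -1·8 + 2·-6 = -19
  a_9 = 1·-19 + 0·1 + -1·5 + 2·8 = -8
  a_10 = 1·-8 + 0·-19 + -1·1 + 2·5 = 1
  a_11 = 1·1 + 0·-8 + -1·-19 + 2·1 = 22
  a_12 = 1·22 + 0·1 + -1·-8 + 2·-19 = -8

1,0,-1,2 ; -8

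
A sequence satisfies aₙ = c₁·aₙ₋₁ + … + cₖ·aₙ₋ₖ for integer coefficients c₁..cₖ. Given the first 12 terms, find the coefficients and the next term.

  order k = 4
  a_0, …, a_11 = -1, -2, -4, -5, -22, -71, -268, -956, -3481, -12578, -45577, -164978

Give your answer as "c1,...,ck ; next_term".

3,3,-3,1 ; -597412

  a_4 = 3·-5 + 3·-4 + -3·-2 + 1·-1 = -22
  a_5 = 3·-22 + 3·-5 + -3·-4 + 1·-2 = -71
  a_6 = 3·-71 + 3·-22 + -3·-5 + 1·-4 = -268
  a_7 = 3·-268 + 3·-71 + -3·-22 + 1·-5 = -956
  a_8 = 3·-956 + 3·-268 + -3·-71 + 1·-22 = -3481
  a_9 = 3·-3481 + 3·-956 + -3·-268 + 1·-71 = -12578
  a_10 = 3·-12578 + 3·-3481 + -3·-956 + 1·-268 = -45577
  a_11 = 3·-45577 + 3·-12578 + -3·-3481 + 1·-956 = -164978
  a_12 = 3·-164978 + 3·-45577 + -3·-12578 + 1·-3481 = -597412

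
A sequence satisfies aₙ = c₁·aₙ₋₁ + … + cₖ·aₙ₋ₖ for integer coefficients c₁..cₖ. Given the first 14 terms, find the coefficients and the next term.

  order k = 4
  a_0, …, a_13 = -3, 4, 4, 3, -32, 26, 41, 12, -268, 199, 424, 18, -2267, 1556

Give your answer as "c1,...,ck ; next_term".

  a_4 = -1·3 + -2·4 + -3·4 + 3·-3 = -32
  a_5 = -1·-32 + -2·3 + -3·4 + 3·4 = 26
  a_6 = -1·26 + -2·-32 + -3·3 + 3·4 = 41
  a_7 = -1·41 + -2·26 + -3·-32 + 3·3 = 12
  a_8 = -1·12 + -2·41 + -3·26 + 3·-32 = -268
  a_9 = -1·-268 + -2·12 + -3·41 + 3·26 = 199
  a_10 = -1·199 + -2·-268 + -3·12 + 3·41 = 424
  a_11 = -1·424 + -2·199 + -3·-268 + 3·12 = 18
  a_12 = -1·18 + -2·424 + -3·199 + 3·-268 = -2267
  a_13 = -1·-2267 + -2·18 + -3·424 + 3·199 = 1556
  a_14 = -1·1556 + -2·-2267 + -3·18 + 3·424 = 4196

-1,-2,-3,3 ; 4196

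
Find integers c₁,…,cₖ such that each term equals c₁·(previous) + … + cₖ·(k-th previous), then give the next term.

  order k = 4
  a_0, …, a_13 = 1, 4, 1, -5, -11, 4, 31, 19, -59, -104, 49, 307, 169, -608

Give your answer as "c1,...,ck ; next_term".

  a_4 = 0·-5 + -2·1 + -2·4 + -1·1 = -11
  a_5 = 0·-11 + -2·-5 + -2·1 + -1·4 = 4
  a_6 = 0·4 + -2·-11 + -2·-5 + -1·1 = 31
  a_7 = 0·31 + -2·4 + -2·-11 + -1·-5 = 19
  a_8 = 0·19 + -2·31 + -2·4 + -1·-11 = -59
  a_9 = 0·-59 + -2·19 + -2·31 + -1·4 = -104
  a_10 = 0·-104 + -2·-59 + -2·19 + -1·31 = 49
  a_11 = 0·49 + -2·-104 + -2·-59 + -1·19 = 307
  a_12 = 0·307 + -2·49 + -2·-104 + -1·-59 = 169
  a_13 = 0·169 + -2·307 + -2·49 + -1·-104 = -608
  a_14 = 0·-608 + -2·169 + -2·307 + -1·49 = -1001

0,-2,-2,-1 ; -1001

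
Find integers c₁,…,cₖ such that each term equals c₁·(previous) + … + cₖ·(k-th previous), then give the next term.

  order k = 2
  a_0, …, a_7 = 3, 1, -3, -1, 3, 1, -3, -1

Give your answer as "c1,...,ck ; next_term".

  a_2 = 0·1 + -1·3 = -3
  a_3 = 0·-3 + -1·1 = -1
  a_4 = 0·-1 + -1·-3 = 3
  a_5 = 0·3 + -1·-1 = 1
  a_6 = 0·1 + -1·3 = -3
  a_7 = 0·-3 + -1·1 = -1
  a_8 = 0·-1 + -1·-3 = 3

0,-1 ; 3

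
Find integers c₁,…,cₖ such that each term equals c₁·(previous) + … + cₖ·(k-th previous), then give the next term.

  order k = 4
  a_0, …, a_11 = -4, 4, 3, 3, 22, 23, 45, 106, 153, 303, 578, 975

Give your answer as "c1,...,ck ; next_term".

1,1,2,-2 ; 1853

  a_4 = 1·3 + 1·3 + 2·4 + -2·-4 = 22
  a_5 = 1·22 + 1·3 + 2·3 + -2·4 = 23
  a_6 = 1·23 + 1·22 + 2·3 + -2·3 = 45
  a_7 = 1·45 + 1·23 + 2·22 + -2·3 = 106
  a_8 = 1·106 + 1·45 + 2·23 + -2·22 = 153
  a_9 = 1·153 + 1·106 + 2·45 + -2·23 = 303
  a_10 = 1·303 + 1·153 + 2·106 + -2·45 = 578
  a_11 = 1·578 + 1·303 + 2·153 + -2·106 = 975
  a_12 = 1·975 + 1·578 + 2·303 + -2·153 = 1853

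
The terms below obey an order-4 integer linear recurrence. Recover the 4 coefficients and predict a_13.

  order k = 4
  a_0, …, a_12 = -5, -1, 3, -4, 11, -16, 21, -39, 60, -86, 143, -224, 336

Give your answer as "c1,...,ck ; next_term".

-1,0,-2,-1 ; -536

  a_4 = -1·-4 + 0·3 + -2·-1 + -1·-5 = 11
  a_5 = -1·11 + 0·-4 + -2·3 + -1·-1 = -16
  a_6 = -1·-16 + 0·11 + -2·-4 + -1·3 = 21
  a_7 = -1·21 + 0·-16 + -2·11 + -1·-4 = -39
  a_8 = -1·-39 + 0·21 + -2·-16 + -1·11 = 60
  a_9 = -1·60 + 0·-39 + -2·21 + -1·-16 = -86
  a_10 = -1·-86 + 0·60 + -2·-39 + -1·21 = 143
  a_11 = -1·143 + 0·-86 + -2·60 + -1·-39 = -224
  a_12 = -1·-224 + 0·143 + -2·-86 + -1·60 = 336
  a_13 = -1·336 + 0·-224 + -2·143 + -1·-86 = -536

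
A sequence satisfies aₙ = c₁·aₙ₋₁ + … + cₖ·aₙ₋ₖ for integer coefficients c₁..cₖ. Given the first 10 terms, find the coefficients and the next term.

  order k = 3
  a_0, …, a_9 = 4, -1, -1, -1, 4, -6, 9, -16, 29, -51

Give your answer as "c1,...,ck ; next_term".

  a_3 = -2·-1 + -1·-1 + -1·4 = -1
  a_4 = -2·-1 + -1·-1 + -1·-1 = 4
  a_5 = -2·4 + -1·-1 + -1·-1 = -6
  a_6 = -2·-6 + -1·4 + -1·-1 = 9
  a_7 = -2·9 + -1·-6 + -1·4 = -16
  a_8 = -2·-16 + -1·9 + -1·-6 = 29
  a_9 = -2·29 + -1·-16 + -1·9 = -51
  a_10 = -2·-51 + -1·29 + -1·-16 = 89

-2,-1,-1 ; 89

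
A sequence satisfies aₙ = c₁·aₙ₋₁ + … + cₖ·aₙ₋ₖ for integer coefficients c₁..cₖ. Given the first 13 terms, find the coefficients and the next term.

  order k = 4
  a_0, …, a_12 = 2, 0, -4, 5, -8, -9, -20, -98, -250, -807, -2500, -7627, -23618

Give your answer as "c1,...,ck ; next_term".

  a_4 = 2·5 + 3·-4 + 2·0 + -3·2 = -8
  a_5 = 2·-8 + 3·5 + 2·-4 + -3·0 = -9
  a_6 = 2·-9 + 3·-8 + 2·5 + -3·-4 = -20
  a_7 = 2·-20 + 3·-9 + 2·-8 + -3·5 = -98
  a_8 = 2·-98 + 3·-20 + 2·-9 + -3·-8 = -250
  a_9 = 2·-250 + 3·-98 + 2·-20 + -3·-9 = -807
  a_10 = 2·-807 + 3·-250 + 2·-98 + -3·-20 = -2500
  a_11 = 2·-2500 + 3·-807 + 2·-250 + -3·-98 = -7627
  a_12 = 2·-7627 + 3·-2500 + 2·-807 + -3·-250 = -23618
  a_13 = 2·-23618 + 3·-7627 + 2·-2500 + -3·-807 = -72696

2,3,2,-3 ; -72696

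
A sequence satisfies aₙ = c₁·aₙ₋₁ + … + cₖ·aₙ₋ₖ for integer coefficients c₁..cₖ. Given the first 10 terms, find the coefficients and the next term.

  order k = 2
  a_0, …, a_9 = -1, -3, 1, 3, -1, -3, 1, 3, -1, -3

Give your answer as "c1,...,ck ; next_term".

  a_2 = 0·-3 + -1·-1 = 1
  a_3 = 0·1 + -1·-3 = 3
  a_4 = 0·3 + -1·1 = -1
  a_5 = 0·-1 + -1·3 = -3
  a_6 = 0·-3 + -1·-1 = 1
  a_7 = 0·1 + -1·-3 = 3
  a_8 = 0·3 + -1·1 = -1
  a_9 = 0·-1 + -1·3 = -3
  a_10 = 0·-3 + -1·-1 = 1

0,-1 ; 1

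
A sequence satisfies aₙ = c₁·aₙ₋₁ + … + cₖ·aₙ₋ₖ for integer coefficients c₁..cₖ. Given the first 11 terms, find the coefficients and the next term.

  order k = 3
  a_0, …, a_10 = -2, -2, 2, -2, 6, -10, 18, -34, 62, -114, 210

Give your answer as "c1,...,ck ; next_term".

-1,1,-1 ; -386

  a_3 = -1·2 + 1·-2 + -1·-2 = -2
  a_4 = -1·-2 + 1·2 + -1·-2 = 6
  a_5 = -1·6 + 1·-2 + -1·2 = -10
  a_6 = -1·-10 + 1·6 + -1·-2 = 18
  a_7 = -1·18 + 1·-10 + -1·6 = -34
  a_8 = -1·-34 + 1·18 + -1·-10 = 62
  a_9 = -1·62 + 1·-34 + -1·18 = -114
  a_10 = -1·-114 + 1·62 + -1·-34 = 210
  a_11 = -1·210 + 1·-114 + -1·62 = -386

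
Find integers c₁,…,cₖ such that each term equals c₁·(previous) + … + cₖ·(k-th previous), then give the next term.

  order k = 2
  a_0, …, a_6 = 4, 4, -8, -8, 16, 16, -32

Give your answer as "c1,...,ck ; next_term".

  a_2 = 0·4 + -2·4 = -8
  a_3 = 0·-8 + -2·4 = -8
  a_4 = 0·-8 + -2·-8 = 16
  a_5 = 0·16 + -2·-8 = 16
  a_6 = 0·16 + -2·16 = -32
  a_7 = 0·-32 + -2·16 = -32

0,-2 ; -32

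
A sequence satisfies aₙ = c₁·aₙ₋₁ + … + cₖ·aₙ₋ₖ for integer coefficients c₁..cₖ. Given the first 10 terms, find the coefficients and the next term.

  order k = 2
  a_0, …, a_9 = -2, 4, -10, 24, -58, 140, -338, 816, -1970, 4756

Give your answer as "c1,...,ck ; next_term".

  a_2 = -2·4 + 1·-2 = -10
  a_3 = -2·-10 + 1·4 = 24
  a_4 = -2·24 + 1·-10 = -58
  a_5 = -2·-58 + 1·24 = 140
  a_6 = -2·140 + 1·-58 = -338
  a_7 = -2·-338 + 1·140 = 816
  a_8 = -2·816 + 1·-338 = -1970
  a_9 = -2·-1970 + 1·816 = 4756
  a_10 = -2·4756 + 1·-1970 = -11482

-2,1 ; -11482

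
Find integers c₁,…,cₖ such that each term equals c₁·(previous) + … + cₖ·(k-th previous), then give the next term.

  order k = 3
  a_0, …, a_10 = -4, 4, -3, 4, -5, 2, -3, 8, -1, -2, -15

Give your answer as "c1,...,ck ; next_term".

0,-1,-2 ; 4

  a_3 = 0·-3 + -1·4 + -2·-4 = 4
  a_4 = 0·4 + -1·-3 + -2·4 = -5
  a_5 = 0·-5 + -1·4 + -2·-3 = 2
  a_6 = 0·2 + -1·-5 + -2·4 = -3
  a_7 = 0·-3 + -1·2 + -2·-5 = 8
  a_8 = 0·8 + -1·-3 + -2·2 = -1
  a_9 = 0·-1 + -1·8 + -2·-3 = -2
  a_10 = 0·-2 + -1·-1 + -2·8 = -15
  a_11 = 0·-15 + -1·-2 + -2·-1 = 4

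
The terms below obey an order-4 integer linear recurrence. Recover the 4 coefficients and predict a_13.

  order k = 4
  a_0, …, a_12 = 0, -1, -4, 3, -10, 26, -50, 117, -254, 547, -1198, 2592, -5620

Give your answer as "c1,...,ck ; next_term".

  a_4 = -2·3 + 1·-4 + 0·-1 + -3·0 = -10
  a_5 = -2·-10 + 1·3 + 0·-4 + -3·-1 = 26
  a_6 = -2·26 + 1·-10 + 0·3 + -3·-4 = -50
  a_7 = -2·-50 + 1·26 + 0·-10 + -3·3 = 117
  a_8 = -2·117 + 1·-50 + 0·26 + -3·-10 = -254
  a_9 = -2·-254 + 1·117 + 0·-50 + -3·26 = 547
  a_10 = -2·547 + 1·-254 + 0·117 + -3·-50 = -1198
  a_11 = -2·-1198 + 1·547 + 0·-254 + -3·117 = 2592
  a_12 = -2·2592 + 1·-1198 + 0·547 + -3·-254 = -5620
  a_13 = -2·-5620 + 1·2592 + 0·-1198 + -3·547 = 12191

-2,1,0,-3 ; 12191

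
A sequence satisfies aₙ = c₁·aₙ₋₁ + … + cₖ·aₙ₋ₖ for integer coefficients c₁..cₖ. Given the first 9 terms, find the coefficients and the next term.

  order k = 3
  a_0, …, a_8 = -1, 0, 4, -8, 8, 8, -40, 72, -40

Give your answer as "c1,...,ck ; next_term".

  a_3 = -1·4 + 0·0 + 4·-1 = -8
  a_4 = -1·-8 + 0·4 + 4·0 = 8
  a_5 = -1·8 + 0·-8 + 4·4 = 8
  a_6 = -1·8 + 0·8 + 4·-8 = -40
  a_7 = -1·-40 + 0·8 + 4·8 = 72
  a_8 = -1·72 + 0·-40 + 4·8 = -40
  a_9 = -1·-40 + 0·72 + 4·-40 = -120

-1,0,4 ; -120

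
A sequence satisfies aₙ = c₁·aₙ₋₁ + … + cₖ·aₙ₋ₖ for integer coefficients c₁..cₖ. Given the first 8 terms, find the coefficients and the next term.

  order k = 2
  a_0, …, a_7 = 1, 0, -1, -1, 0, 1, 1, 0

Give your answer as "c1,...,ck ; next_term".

  a_2 = 1·0 + -1·1 = -1
  a_3 = 1·-1 + -1·0 = -1
  a_4 = 1·-1 + -1·-1 = 0
  a_5 = 1·0 + -1·-1 = 1
  a_6 = 1·1 + -1·0 = 1
  a_7 = 1·1 + -1·1 = 0
  a_8 = 1·0 + -1·1 = -1

1,-1 ; -1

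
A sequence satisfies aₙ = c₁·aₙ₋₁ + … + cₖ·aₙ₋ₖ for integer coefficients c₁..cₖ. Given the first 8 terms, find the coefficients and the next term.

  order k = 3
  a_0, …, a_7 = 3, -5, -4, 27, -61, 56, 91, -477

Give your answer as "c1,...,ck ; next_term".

-2,-2,3 ; 940

  a_3 = -2·-4 + -2·-5 + 3·3 = 27
  a_4 = -2·27 + -2·-4 + 3·-5 = -61
  a_5 = -2·-61 + -2·27 + 3·-4 = 56
  a_6 = -2·56 + -2·-61 + 3·27 = 91
  a_7 = -2·91 + -2·56 + 3·-61 = -477
  a_8 = -2·-477 + -2·91 + 3·56 = 940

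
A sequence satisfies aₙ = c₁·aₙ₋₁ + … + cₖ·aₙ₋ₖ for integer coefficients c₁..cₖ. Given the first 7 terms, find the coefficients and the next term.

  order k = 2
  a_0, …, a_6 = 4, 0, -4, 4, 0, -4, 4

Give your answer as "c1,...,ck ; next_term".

-1,-1 ; 0

  a_2 = -1·0 + -1·4 = -4
  a_3 = -1·-4 + -1·0 = 4
  a_4 = -1·4 + -1·-4 = 0
  a_5 = -1·0 + -1·4 = -4
  a_6 = -1·-4 + -1·0 = 4
  a_7 = -1·4 + -1·-4 = 0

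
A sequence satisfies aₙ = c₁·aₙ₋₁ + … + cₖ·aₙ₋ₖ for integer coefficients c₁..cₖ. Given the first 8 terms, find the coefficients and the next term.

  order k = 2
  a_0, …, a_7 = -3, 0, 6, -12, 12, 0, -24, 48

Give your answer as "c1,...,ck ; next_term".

-2,-2 ; -48

  a_2 = -2·0 + -2·-3 = 6
  a_3 = -2·6 + -2·0 = -12
  a_4 = -2·-12 + -2·6 = 12
  a_5 = -2·12 + -2·-12 = 0
  a_6 = -2·0 + -2·12 = -24
  a_7 = -2·-24 + -2·0 = 48
  a_8 = -2·48 + -2·-24 = -48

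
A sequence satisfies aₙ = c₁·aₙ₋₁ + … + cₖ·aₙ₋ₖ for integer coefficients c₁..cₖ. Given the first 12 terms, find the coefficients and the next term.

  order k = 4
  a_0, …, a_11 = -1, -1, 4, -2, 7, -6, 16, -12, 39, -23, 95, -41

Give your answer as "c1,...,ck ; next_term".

  a_4 = 1·-2 + 2·4 + -2·-1 + 1·-1 = 7
  a_5 = 1·7 + 2·-2 + -2·4 + 1·-1 = -6
  a_6 = 1·-6 + 2·7 + -2·-2 + 1·4 = 16
  a_7 = 1·16 + 2·-6 + -2·7 + 1·-2 = -12
  a_8 = 1·-12 + 2·16 + -2·-6 + 1·7 = 39
  a_9 = 1·39 + 2·-12 + -2·16 + 1·-6 = -23
  a_10 = 1·-23 + 2·39 + -2·-12 + 1·16 = 95
  a_11 = 1·95 + 2·-23 + -2·39 + 1·-12 = -41
  a_12 = 1·-41 + 2·95 + -2·-23 + 1·39 = 234

1,2,-2,1 ; 234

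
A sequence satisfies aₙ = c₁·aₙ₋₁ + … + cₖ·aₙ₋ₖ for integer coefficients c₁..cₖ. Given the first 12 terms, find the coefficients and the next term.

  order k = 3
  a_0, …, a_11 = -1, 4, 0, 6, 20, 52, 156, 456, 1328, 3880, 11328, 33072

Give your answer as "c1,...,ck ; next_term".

  a_3 = 2·0 + 2·4 + 2·-1 = 6
  a_4 = 2·6 + 2·0 + 2·4 = 20
  a_5 = 2·20 + 2·6 + 2·0 = 52
  a_6 = 2·52 + 2·20 + 2·6 = 156
  a_7 = 2·156 + 2·52 + 2·20 = 456
  a_8 = 2·456 + 2·156 + 2·52 = 1328
  a_9 = 2·1328 + 2·456 + 2·156 = 3880
  a_10 = 2·3880 + 2·1328 + 2·456 = 11328
  a_11 = 2·11328 + 2·3880 + 2·1328 = 33072
  a_12 = 2·33072 + 2·11328 + 2·3880 = 96560

2,2,2 ; 96560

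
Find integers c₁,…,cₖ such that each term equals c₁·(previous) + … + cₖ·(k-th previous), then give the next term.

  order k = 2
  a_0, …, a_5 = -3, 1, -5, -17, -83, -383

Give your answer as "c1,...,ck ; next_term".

  a_2 = 4·1 + 3·-3 = -5
  a_3 = 4·-5 + 3·1 = -17
  a_4 = 4·-17 + 3·-5 = -83
  a_5 = 4·-83 + 3·-17 = -383
  a_6 = 4·-383 + 3·-83 = -1781

4,3 ; -1781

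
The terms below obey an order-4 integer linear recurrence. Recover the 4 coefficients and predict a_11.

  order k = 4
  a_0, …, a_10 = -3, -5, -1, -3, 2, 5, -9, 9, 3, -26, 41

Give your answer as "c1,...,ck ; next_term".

-1,-1,1,-1 ; -21

  a_4 = -1·-3 + -1·-1 + 1·-5 + -1·-3 = 2
  a_5 = -1·2 + -1·-3 + 1·-1 + -1·-5 = 5
  a_6 = -1·5 + -1·2 + 1·-3 + -1·-1 = -9
  a_7 = -1·-9 + -1·5 + 1·2 + -1·-3 = 9
  a_8 = -1·9 + -1·-9 + 1·5 + -1·2 = 3
  a_9 = -1·3 + -1·9 + 1·-9 + -1·5 = -26
  a_10 = -1·-26 + -1·3 + 1·9 + -1·-9 = 41
  a_11 = -1·41 + -1·-26 + 1·3 + -1·9 = -21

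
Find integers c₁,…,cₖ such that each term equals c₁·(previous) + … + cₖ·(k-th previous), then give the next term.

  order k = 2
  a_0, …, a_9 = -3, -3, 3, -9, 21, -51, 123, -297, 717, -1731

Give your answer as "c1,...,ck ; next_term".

  a_2 = -2·-3 + 1·-3 = 3
  a_3 = -2·3 + 1·-3 = -9
  a_4 = -2·-9 + 1·3 = 21
  a_5 = -2·21 + 1·-9 = -51
  a_6 = -2·-51 + 1·21 = 123
  a_7 = -2·123 + 1·-51 = -297
  a_8 = -2·-297 + 1·123 = 717
  a_9 = -2·717 + 1·-297 = -1731
  a_10 = -2·-1731 + 1·717 = 4179

-2,1 ; 4179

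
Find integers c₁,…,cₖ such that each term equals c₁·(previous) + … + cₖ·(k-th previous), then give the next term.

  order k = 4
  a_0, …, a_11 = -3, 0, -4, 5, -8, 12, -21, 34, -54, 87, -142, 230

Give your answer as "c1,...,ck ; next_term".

-1,0,-1,1 ; -371

  a_4 = -1·5 + 0·-4 + -1·0 + 1·-3 = -8
  a_5 = -1·-8 + 0·5 + -1·-4 + 1·0 = 12
  a_6 = -1·12 + 0·-8 + -1·5 + 1·-4 = -21
  a_7 = -1·-21 + 0·12 + -1·-8 + 1·5 = 34
  a_8 = -1·34 + 0·-21 + -1·12 + 1·-8 = -54
  a_9 = -1·-54 + 0·34 + -1·-21 + 1·12 = 87
  a_10 = -1·87 + 0·-54 + -1·34 + 1·-21 = -142
  a_11 = -1·-142 + 0·87 + -1·-54 + 1·34 = 230
  a_12 = -1·230 + 0·-142 + -1·87 + 1·-54 = -371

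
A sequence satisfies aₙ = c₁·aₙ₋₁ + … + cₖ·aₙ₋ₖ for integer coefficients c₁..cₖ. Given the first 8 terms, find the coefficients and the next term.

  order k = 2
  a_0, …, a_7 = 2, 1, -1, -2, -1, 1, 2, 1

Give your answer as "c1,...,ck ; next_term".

1,-1 ; -1

  a_2 = 1·1 + -1·2 = -1
  a_3 = 1·-1 + -1·1 = -2
  a_4 = 1·-2 + -1·-1 = -1
  a_5 = 1·-1 + -1·-2 = 1
  a_6 = 1·1 + -1·-1 = 2
  a_7 = 1·2 + -1·1 = 1
  a_8 = 1·1 + -1·2 = -1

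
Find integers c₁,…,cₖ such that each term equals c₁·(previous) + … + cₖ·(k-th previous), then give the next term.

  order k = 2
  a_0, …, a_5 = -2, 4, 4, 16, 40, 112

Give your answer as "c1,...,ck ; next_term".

  a_2 = 2·4 + 2·-2 = 4
  a_3 = 2·4 + 2·4 = 16
  a_4 = 2·16 + 2·4 = 40
  a_5 = 2·40 + 2·16 = 112
  a_6 = 2·112 + 2·40 = 304

2,2 ; 304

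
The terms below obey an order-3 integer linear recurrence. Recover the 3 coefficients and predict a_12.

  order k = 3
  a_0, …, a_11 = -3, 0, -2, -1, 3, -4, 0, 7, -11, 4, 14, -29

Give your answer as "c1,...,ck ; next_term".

  a_3 = -1·-2 + -1·0 + 1·-3 = -1
  a_4 = -1·-1 + -1·-2 + 1·0 = 3
  a_5 = -1·3 + -1·-1 + 1·-2 = -4
  a_6 = -1·-4 + -1·3 + 1·-1 = 0
  a_7 = -1·0 + -1·-4 + 1·3 = 7
  a_8 = -1·7 + -1·0 + 1·-4 = -11
  a_9 = -1·-11 + -1·7 + 1·0 = 4
  a_10 = -1·4 + -1·-11 + 1·7 = 14
  a_11 = -1·14 + -1·4 + 1·-11 = -29
  a_12 = -1·-29 + -1·14 + 1·4 = 19

-1,-1,1 ; 19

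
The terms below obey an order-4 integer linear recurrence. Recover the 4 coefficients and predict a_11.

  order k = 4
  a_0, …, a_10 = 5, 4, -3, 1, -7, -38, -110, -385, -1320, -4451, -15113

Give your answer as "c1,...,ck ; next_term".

3,1,2,-3 ; -51275

  a_4 = 3·1 + 1·-3 + 2·4 + -3·5 = -7
  a_5 = 3·-7 + 1·1 + 2·-3 + -3·4 = -38
  a_6 = 3·-38 + 1·-7 + 2·1 + -3·-3 = -110
  a_7 = 3·-110 + 1·-38 + 2·-7 + -3·1 = -385
  a_8 = 3·-385 + 1·-110 + 2·-38 + -3·-7 = -1320
  a_9 = 3·-1320 + 1·-385 + 2·-110 + -3·-38 = -4451
  a_10 = 3·-4451 + 1·-1320 + 2·-385 + -3·-110 = -15113
  a_11 = 3·-15113 + 1·-4451 + 2·-1320 + -3·-385 = -51275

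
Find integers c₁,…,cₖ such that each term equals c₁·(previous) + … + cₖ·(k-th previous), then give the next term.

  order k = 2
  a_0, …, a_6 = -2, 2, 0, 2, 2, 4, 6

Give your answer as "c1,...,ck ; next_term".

  a_2 = 1·2 + 1·-2 = 0
  a_3 = 1·0 + 1·2 = 2
  a_4 = 1·2 + 1·0 = 2
  a_5 = 1·2 + 1·2 = 4
  a_6 = 1·4 + 1·2 = 6
  a_7 = 1·6 + 1·4 = 10

1,1 ; 10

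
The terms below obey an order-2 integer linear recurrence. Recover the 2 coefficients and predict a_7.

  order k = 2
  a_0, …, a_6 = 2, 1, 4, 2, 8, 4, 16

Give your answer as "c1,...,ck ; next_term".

0,2 ; 8

  a_2 = 0·1 + 2·2 = 4
  a_3 = 0·4 + 2·1 = 2
  a_4 = 0·2 + 2·4 = 8
  a_5 = 0·8 + 2·2 = 4
  a_6 = 0·4 + 2·8 = 16
  a_7 = 0·16 + 2·4 = 8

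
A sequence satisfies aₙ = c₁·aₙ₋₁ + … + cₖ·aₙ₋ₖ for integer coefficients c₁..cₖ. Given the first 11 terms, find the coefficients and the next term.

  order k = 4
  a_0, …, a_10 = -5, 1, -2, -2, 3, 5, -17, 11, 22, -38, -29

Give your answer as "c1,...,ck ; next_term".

  a_4 = -2·-2 + -3·-2 + -2·1 + 1·-5 = 3
  a_5 = -2·3 + -3·-2 + -2·-2 + 1·1 = 5
  a_6 = -2·5 + -3·3 + -2·-2 + 1·-2 = -17
  a_7 = -2·-17 + -3·5 + -2·3 + 1·-2 = 11
  a_8 = -2·11 + -3·-17 + -2·5 + 1·3 = 22
  a_9 = -2·22 + -3·11 + -2·-17 + 1·5 = -38
  a_10 = -2·-38 + -3·22 + -2·11 + 1·-17 = -29
  a_11 = -2·-29 + -3·-38 + -2·22 + 1·11 = 139

-2,-3,-2,1 ; 139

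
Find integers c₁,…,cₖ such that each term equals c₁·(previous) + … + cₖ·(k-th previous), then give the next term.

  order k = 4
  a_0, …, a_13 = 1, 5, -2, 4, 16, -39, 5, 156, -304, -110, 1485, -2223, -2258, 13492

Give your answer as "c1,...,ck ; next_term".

  a_4 = -1·4 + -3·-2 + 3·5 + -1·1 = 16
  a_5 = -1·16 + -3·4 + 3·-2 + -1·5 = -39
  a_6 = -1·-39 + -3·16 + 3·4 + -1·-2 = 5
  a_7 = -1·5 + -3·-39 + 3·16 + -1·4 = 156
  a_8 = -1·156 + -3·5 + 3·-39 + -1·16 = -304
  a_9 = -1·-304 + -3·156 + 3·5 + -1·-39 = -110
  a_10 = -1·-110 + -3·-304 + 3·156 + -1·5 = 1485
  a_11 = -1·1485 + -3·-110 + 3·-304 + -1·156 = -2223
  a_12 = -1·-2223 + -3·1485 + 3·-110 + -1·-304 = -2258
  a_13 = -1·-2258 + -3·-2223 + 3·1485 + -1·-110 = 13492
  a_14 = -1·13492 + -3·-2258 + 3·-2223 + -1·1485 = -14872

-1,-3,3,-1 ; -14872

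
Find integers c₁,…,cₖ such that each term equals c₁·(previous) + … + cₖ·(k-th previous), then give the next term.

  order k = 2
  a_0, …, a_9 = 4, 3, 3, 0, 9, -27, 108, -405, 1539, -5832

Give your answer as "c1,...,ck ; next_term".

-3,3 ; 22113

  a_2 = -3·3 + 3·4 = 3
  a_3 = -3·3 + 3·3 = 0
  a_4 = -3·0 + 3·3 = 9
  a_5 = -3·9 + 3·0 = -27
  a_6 = -3·-27 + 3·9 = 108
  a_7 = -3·108 + 3·-27 = -405
  a_8 = -3·-405 + 3·108 = 1539
  a_9 = -3·1539 + 3·-405 = -5832
  a_10 = -3·-5832 + 3·1539 = 22113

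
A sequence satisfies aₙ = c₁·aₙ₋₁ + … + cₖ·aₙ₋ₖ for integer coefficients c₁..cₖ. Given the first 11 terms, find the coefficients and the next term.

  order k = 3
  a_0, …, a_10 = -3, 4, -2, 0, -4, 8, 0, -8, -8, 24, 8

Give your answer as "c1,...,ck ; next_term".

  a_3 = -1·-2 + -2·4 + -2·-3 = 0
  a_4 = -1·0 + -2·-2 + -2·4 = -4
  a_5 = -1·-4 + -2·0 + -2·-2 = 8
  a_6 = -1·8 + -2·-4 + -2·0 = 0
  a_7 = -1·0 + -2·8 + -2·-4 = -8
  a_8 = -1·-8 + -2·0 + -2·8 = -8
  a_9 = -1·-8 + -2·-8 + -2·0 = 24
  a_10 = -1·24 + -2·-8 + -2·-8 = 8
  a_11 = -1·8 + -2·24 + -2·-8 = -40

-1,-2,-2 ; -40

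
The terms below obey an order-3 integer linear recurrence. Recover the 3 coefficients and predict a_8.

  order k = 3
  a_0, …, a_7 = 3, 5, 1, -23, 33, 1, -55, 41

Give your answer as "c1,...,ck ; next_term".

  a_3 = -2·1 + -3·5 + -2·3 = -23
  a_4 = -2·-23 + -3·1 + -2·5 = 33
  a_5 = -2·33 + -3·-23 + -2·1 = 1
  a_6 = -2·1 + -3·33 + -2·-23 = -55
  a_7 = -2·-55 + -3·1 + -2·33 = 41
  a_8 = -2·41 + -3·-55 + -2·1 = 81

-2,-3,-2 ; 81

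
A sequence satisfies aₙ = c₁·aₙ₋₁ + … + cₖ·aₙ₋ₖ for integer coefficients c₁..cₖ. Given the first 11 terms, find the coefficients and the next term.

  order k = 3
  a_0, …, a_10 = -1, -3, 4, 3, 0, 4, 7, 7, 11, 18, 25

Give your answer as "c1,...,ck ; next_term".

1,0,1 ; 36

  a_3 = 1·4 + 0·-3 + 1·-1 = 3
  a_4 = 1·3 + 0·4 + 1·-3 = 0
  a_5 = 1·0 + 0·3 + 1·4 = 4
  a_6 = 1·4 + 0·0 + 1·3 = 7
  a_7 = 1·7 + 0·4 + 1·0 = 7
  a_8 = 1·7 + 0·7 + 1·4 = 11
  a_9 = 1·11 + 0·7 + 1·7 = 18
  a_10 = 1·18 + 0·11 + 1·7 = 25
  a_11 = 1·25 + 0·18 + 1·11 = 36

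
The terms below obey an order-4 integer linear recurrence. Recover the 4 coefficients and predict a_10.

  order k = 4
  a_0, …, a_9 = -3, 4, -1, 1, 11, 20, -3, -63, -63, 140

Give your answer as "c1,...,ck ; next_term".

  a_4 = 2·1 + -4·-1 + 2·4 + 1·-3 = 11
  a_5 = 2·11 + -4·1 + 2·-1 + 1·4 = 20
  a_6 = 2·20 + -4·11 + 2·1 + 1·-1 = -3
  a_7 = 2·-3 + -4·20 + 2·11 + 1·1 = -63
  a_8 = 2·-63 + -4·-3 + 2·20 + 1·11 = -63
  a_9 = 2·-63 + -4·-63 + 2·-3 + 1·20 = 140
  a_10 = 2·140 + -4·-63 + 2·-63 + 1·-3 = 403

2,-4,2,1 ; 403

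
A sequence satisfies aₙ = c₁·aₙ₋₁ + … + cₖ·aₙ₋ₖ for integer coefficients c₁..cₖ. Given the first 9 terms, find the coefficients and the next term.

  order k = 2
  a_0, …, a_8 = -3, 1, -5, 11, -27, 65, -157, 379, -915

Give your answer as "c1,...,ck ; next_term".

  a_2 = -2·1 + 1·-3 = -5
  a_3 = -2·-5 + 1·1 = 11
  a_4 = -2·11 + 1·-5 = -27
  a_5 = -2·-27 + 1·11 = 65
  a_6 = -2·65 + 1·-27 = -157
  a_7 = -2·-157 + 1·65 = 379
  a_8 = -2·379 + 1·-157 = -915
  a_9 = -2·-915 + 1·379 = 2209

-2,1 ; 2209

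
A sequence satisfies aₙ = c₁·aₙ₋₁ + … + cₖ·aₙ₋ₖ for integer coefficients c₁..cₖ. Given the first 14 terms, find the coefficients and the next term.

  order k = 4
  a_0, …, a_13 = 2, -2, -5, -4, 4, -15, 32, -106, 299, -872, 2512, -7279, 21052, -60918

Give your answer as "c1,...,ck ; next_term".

  a_4 = -2·-4 + 2·-5 + -1·-2 + 2·2 = 4
  a_5 = -2·4 + 2·-4 + -1·-5 + 2·-2 = -15
  a_6 = -2·-15 + 2·4 + -1·-4 + 2·-5 = 32
  a_7 = -2·32 + 2·-15 + -1·4 + 2·-4 = -106
  a_8 = -2·-106 + 2·32 + -1·-15 + 2·4 = 299
  a_9 = -2·299 + 2·-106 + -1·32 + 2·-15 = -872
  a_10 = -2·-872 + 2·299 + -1·-106 + 2·32 = 2512
  a_11 = -2·2512 + 2·-872 + -1·299 + 2·-106 = -7279
  a_12 = -2·-7279 + 2·2512 + -1·-872 + 2·299 = 21052
  a_13 = -2·21052 + 2·-7279 + -1·2512 + 2·-872 = -60918
  a_14 = -2·-60918 + 2·21052 + -1·-7279 + 2·2512 = 176243

-2,2,-1,2 ; 176243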